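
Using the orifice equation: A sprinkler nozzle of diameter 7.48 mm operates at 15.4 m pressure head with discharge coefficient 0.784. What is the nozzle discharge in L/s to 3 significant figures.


Approach: apply the orifice equation, Q = Cd*A*sqrt(2*g*h), A = pi*(d/2)^2.
A = pi*(7.48e-3/2)^2 = 4.3943e-05 m^2
Q = 0.784 * 4.3943e-05 * sqrt(2*9.81*15.4) * 1000 = 0.599 L/s
Therefore the nozzle discharge = 0.599 L/s.


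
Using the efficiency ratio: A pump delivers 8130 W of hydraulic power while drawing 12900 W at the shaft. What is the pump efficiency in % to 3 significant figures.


Approach: apply the efficiency ratio, eta = (P_out/P_in)*100.
eta = (8130 / 12900) * 100 = 63.0 %
Therefore the pump efficiency = 63.0 %.


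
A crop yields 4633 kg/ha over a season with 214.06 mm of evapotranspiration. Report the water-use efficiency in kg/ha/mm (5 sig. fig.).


Approach: apply the water-use efficiency ratio, WUE = yield/ET.
WUE = 4633 / 214.06 = 21.643 kg/ha/mm
Therefore the water-use efficiency = 21.643 kg/ha/mm.


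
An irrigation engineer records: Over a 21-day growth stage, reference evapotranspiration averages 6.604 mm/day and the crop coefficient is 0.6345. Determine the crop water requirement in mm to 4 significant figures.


Approach: apply the crop water requirement relation, CWR = ET0 * Kc * days.
CWR = 6.604 * 0.6345 * 21 = 87.99 mm
Therefore the crop water requirement = 87.99 mm.


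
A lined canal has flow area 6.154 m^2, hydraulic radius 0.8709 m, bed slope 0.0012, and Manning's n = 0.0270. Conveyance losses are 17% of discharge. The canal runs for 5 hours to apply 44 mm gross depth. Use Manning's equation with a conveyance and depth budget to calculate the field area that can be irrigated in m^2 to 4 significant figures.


Approach: apply Manning's equation with a conveyance and depth budget, Q = (1/n)*A*R^(2/3)*S^(1/2); Q_field = Q*(1-loss); Area = Q_field*t/(d/1000).
Step 1 — canal discharge (Manning's equation):
  Q = (1/0.0270) * 6.154 * 0.8709^(2/3) * 0.0012^(1/2) = 7.20051 m^3/s
Step 2 — delivered flow: Q_field = 7.20051*(1 - 17/100) = 5.97642 m^3/s
Step 3 — volume delivered: V = 5.97642 * 5*3600 = 107576 m^3
Step 4 — area served: A = V / (depth/1000) = 107576 / 0.044 = 2445000 m^2
Therefore the field area that can be irrigated = 2445000 m^2.


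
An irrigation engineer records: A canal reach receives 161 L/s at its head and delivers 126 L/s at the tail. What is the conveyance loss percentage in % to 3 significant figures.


Approach: apply the conveyance loss ratio, loss% = ((Q_head - Q_tail)/Q_head)*100.
loss = ((161 - 126)/161)*100 = 21.7 %
Therefore the conveyance loss percentage = 21.7 %.


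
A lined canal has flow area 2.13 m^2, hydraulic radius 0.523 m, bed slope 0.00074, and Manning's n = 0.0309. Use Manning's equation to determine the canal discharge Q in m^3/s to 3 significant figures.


Approach: apply Manning's equation, Q = (1/n)*A*R^(2/3)*S^(1/2).
Q = (1/0.0309) * 2.13 * 0.523^(2/3) * 0.00074^(1/2) = 1.22 m^3/s
Therefore the canal discharge Q = 1.22 m^3/s.


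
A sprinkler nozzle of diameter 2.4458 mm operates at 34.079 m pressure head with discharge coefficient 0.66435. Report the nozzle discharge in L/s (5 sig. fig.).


Approach: apply the orifice equation, Q = Cd*A*sqrt(2*g*h), A = pi*(d/2)^2.
A = pi*(2.4458e-3/2)^2 = 4.698203e-06 m^2
Q = 0.66435 * 4.698203e-06 * sqrt(2*9.81*34.079) * 1000 = 0.080709 L/s
Therefore the nozzle discharge = 0.080709 L/s.


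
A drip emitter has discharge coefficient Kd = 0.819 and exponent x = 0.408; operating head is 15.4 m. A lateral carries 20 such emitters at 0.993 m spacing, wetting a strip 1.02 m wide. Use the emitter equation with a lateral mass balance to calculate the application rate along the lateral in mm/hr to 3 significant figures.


Approach: apply the emitter equation with a lateral mass balance, q = Kd*h^x; Q = n*q; rate = Q/(n*spacing*width).
Step 1 — single emitter flow (q = Kd*h^x):
  q = 0.819 * 15.4^0.408 = 2.4992 L/hr
Step 2 — total lateral flow: Q = 20 * 2.4992 = 49.983 L/hr
Step 3 — wetted area: A = 20 * 0.993 * 1.02 = 20.257 m^2
Step 4 — application rate: Q/A = 49.983/20.257 = 2.47 mm/hr
Therefore the application rate along the lateral = 2.47 mm/hr.


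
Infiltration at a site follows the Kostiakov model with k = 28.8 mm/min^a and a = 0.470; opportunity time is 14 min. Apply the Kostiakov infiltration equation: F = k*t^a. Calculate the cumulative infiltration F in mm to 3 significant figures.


F = 28.8 * 14^0.470 = 99.6 mm
Therefore the cumulative infiltration F = 99.6 mm.


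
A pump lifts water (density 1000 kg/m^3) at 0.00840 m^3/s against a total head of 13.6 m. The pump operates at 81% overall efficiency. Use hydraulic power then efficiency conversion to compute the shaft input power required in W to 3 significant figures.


Approach: apply hydraulic power then efficiency conversion, P = rho*g*Q*H; P_in = P/eta.
Step 1 — hydraulic power (P = rho*g*Q*H):
  P = 1000 * 9.81 * 0.00840 * 13.6 = 1120.7 W
Step 2 — input power: P_in = P/eta = 1120.7 / 0.81 = 1380 W
Therefore the shaft input power required = 1380 W.


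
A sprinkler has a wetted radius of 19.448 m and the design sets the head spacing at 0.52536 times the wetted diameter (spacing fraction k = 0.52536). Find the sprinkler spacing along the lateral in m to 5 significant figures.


Approach: apply the sprinkler spacing rule (spacing as a fraction of wetted diameter), S = k*(2*R).
S = 0.52536 * (2 * 19.448) = 20.434 m
Therefore the sprinkler spacing along the lateral = 20.434 m.


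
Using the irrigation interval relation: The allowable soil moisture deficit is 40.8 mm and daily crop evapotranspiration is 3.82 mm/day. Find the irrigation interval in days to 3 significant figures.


Approach: apply the irrigation interval relation, interval = SMD / ETc.
interval = 40.8 / 3.82 = 10.7 days
Therefore the irrigation interval = 10.7 days.


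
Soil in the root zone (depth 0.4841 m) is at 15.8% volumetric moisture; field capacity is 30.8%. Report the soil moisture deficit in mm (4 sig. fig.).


Approach: apply the soil moisture deficit relation, SMD = (FC - theta)/100 * depth * 1000.
SMD = (30.8 - 15.8)/100 * 0.4841 * 1000 = 72.61 mm
Therefore the soil moisture deficit = 72.61 mm.


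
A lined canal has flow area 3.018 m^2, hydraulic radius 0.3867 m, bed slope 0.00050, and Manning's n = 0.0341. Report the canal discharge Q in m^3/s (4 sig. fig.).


Approach: apply Manning's equation, Q = (1/n)*A*R^(2/3)*S^(1/2).
Q = (1/0.0341) * 3.018 * 0.3867^(2/3) * 0.00050^(1/2) = 1.050 m^3/s
Therefore the canal discharge Q = 1.050 m^3/s.


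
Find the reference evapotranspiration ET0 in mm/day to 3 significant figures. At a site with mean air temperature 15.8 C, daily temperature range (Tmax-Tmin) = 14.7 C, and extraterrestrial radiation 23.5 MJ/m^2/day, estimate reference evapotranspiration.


Approach: apply the Hargreaves-Samani method, ET0 = 0.0023*(Tmean+17.8)*sqrt(Tmax-Tmin)*0.408*Ra.
ET0 = 0.0023*(15.8+17.8)*sqrt(14.7)*0.408*23.5 = 2.84 mm/day
Therefore the reference evapotranspiration ET0 = 2.84 mm/day.


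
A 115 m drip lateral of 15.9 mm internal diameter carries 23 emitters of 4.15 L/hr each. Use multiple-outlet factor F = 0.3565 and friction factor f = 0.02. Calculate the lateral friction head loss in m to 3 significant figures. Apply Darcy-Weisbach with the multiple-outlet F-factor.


Approach: apply Darcy-Weisbach with the multiple-outlet F-factor, Q = n*q/(3600*1000) m^3/s; v = Q/A; hf = F*f*(L/D)*(v^2/(2g)).
Q = 23*4.15/(3600*1000) = 2.6514e-05 m^3/s
A = pi*(15.9e-3/2)^2 = 1.9856e-04 m^2, so v = Q/A = 0.13353 m/s
hf = 0.3565*0.02*(115/0.0159)*(0.13353^2/(2*9.81)) = 0.0469 m
Therefore the lateral friction head loss = 0.0469 m.


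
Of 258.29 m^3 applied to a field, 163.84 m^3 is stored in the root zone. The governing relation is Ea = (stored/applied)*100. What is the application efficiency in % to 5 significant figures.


Ea = (163.84/258.29)*100 = 63.433 %
Therefore the application efficiency = 63.433 %.


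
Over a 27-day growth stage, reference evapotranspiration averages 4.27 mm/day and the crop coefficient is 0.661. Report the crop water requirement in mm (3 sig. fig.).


Approach: apply the crop water requirement relation, CWR = ET0 * Kc * days.
CWR = 4.27 * 0.661 * 27 = 76.2 mm
Therefore the crop water requirement = 76.2 mm.


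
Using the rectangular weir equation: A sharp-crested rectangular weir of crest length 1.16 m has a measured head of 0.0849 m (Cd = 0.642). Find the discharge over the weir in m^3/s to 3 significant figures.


Approach: apply the rectangular weir equation, Q = (2/3)*Cd*L*sqrt(2g)*H^1.5.
Q = (2/3)*0.642*1.16*sqrt(2*9.81)*0.0849^1.5 = 0.0544 m^3/s
Therefore the discharge over the weir = 0.0544 m^3/s.


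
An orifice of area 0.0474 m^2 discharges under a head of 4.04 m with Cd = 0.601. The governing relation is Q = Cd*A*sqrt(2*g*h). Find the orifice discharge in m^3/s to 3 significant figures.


Q = 0.601 * 0.0474 * sqrt(2*9.81*4.04) = 0.254 m^3/s
Therefore the orifice discharge = 0.254 m^3/s.


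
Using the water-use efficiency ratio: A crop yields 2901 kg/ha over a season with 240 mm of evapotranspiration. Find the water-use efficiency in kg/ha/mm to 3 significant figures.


Approach: apply the water-use efficiency ratio, WUE = yield/ET.
WUE = 2901 / 240 = 12.1 kg/ha/mm
Therefore the water-use efficiency = 12.1 kg/ha/mm.


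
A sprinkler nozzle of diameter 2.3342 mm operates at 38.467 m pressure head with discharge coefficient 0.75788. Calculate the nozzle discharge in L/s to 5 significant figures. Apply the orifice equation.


Approach: apply the orifice equation, Q = Cd*A*sqrt(2*g*h), A = pi*(d/2)^2.
A = pi*(2.3342e-3/2)^2 = 4.279234e-06 m^2
Q = 0.75788 * 4.279234e-06 * sqrt(2*9.81*38.467) * 1000 = 0.089096 L/s
Therefore the nozzle discharge = 0.089096 L/s.


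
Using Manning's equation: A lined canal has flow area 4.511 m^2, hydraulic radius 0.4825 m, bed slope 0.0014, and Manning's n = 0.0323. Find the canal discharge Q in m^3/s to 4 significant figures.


Approach: apply Manning's equation, Q = (1/n)*A*R^(2/3)*S^(1/2).
Q = (1/0.0323) * 4.511 * 0.4825^(2/3) * 0.0014^(1/2) = 3.215 m^3/s
Therefore the canal discharge Q = 3.215 m^3/s.


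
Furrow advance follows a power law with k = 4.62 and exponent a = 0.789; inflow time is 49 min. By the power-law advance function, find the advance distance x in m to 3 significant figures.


Approach: apply the power-law advance function, x = k*t^a.
x = 4.62 * 49^0.789 = 99.6 m
Therefore the advance distance x = 99.6 m.


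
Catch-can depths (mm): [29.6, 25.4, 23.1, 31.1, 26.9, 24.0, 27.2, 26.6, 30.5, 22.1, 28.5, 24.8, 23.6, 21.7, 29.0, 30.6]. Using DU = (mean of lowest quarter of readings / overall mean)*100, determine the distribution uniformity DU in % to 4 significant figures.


sorted lowest 4 of 16: [21.7, 22.1, 23.1, 23.6] -> mean = 22.6250 mm
overall mean = 26.5437 mm
DU = (22.6250/26.5437)*100 = 85.24 %
Therefore the distribution uniformity DU = 85.24 %.


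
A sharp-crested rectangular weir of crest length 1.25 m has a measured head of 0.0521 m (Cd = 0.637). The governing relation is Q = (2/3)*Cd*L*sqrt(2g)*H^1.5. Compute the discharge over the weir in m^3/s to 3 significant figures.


Q = (2/3)*0.637*1.25*sqrt(2*9.81)*0.0521^1.5 = 0.0280 m^3/s
Therefore the discharge over the weir = 0.0280 m^3/s.


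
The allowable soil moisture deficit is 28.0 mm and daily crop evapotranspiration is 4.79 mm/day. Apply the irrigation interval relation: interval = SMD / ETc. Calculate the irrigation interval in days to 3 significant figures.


interval = 28.0 / 4.79 = 5.85 days
Therefore the irrigation interval = 5.85 days.


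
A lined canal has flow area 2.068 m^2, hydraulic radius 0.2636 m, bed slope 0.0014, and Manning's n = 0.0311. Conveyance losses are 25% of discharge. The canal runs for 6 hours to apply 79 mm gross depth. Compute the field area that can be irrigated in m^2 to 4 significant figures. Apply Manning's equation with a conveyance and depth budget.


Approach: apply Manning's equation with a conveyance and depth budget, Q = (1/n)*A*R^(2/3)*S^(1/2); Q_field = Q*(1-loss); Area = Q_field*t/(d/1000).
Step 1 — canal discharge (Manning's equation):
  Q = (1/0.0311) * 2.068 * 0.2636^(2/3) * 0.0014^(1/2) = 1.02286 m^3/s
Step 2 — delivered flow: Q_field = 1.02286*(1 - 25/100) = 0.767148 m^3/s
Step 3 — volume delivered: V = 0.767148 * 6*3600 = 16570.4 m^3
Step 4 — area served: A = V / (depth/1000) = 16570.4 / 0.079 = 209800 m^2
Therefore the field area that can be irrigated = 209800 m^2.


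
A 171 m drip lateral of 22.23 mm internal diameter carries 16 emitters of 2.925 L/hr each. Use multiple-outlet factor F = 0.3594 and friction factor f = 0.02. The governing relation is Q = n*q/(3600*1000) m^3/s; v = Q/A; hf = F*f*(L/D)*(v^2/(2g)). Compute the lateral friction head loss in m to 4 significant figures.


Q = 16*2.925/(3600*1000) = 1.30000e-05 m^3/s
A = pi*(22.23e-3/2)^2 = 3.88122e-04 m^2, so v = Q/A = 0.0334946 m/s
hf = 0.3594*0.02*(171/0.02223)*(0.0334946^2/(2*9.81)) = 0.003162 m
Therefore the lateral friction head loss = 0.003162 m.


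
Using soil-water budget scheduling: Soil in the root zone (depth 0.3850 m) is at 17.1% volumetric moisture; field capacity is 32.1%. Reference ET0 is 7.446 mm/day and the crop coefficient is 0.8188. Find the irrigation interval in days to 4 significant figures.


Approach: apply soil-water budget scheduling, SMD = (FC-theta)/100*depth*1000; ETc = ET0*Kc; interval = SMD/ETc.
Step 1 — soil moisture deficit:
  SMD = (32.1 - 17.1)/100 * 0.3850 * 1000 = 57.7500 mm
Step 2 — daily crop ET (ETc = ET0*Kc):
  ETc = 7.446 * 0.8188 = 6.09678 mm/day
Step 3 — irrigation interval (SMD/ETc):
  interval = 57.7500 / 6.09678 = 9.472 days
Therefore the irrigation interval = 9.472 days.


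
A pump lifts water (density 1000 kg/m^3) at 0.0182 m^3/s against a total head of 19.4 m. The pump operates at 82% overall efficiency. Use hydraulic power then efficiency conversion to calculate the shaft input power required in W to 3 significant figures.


Approach: apply hydraulic power then efficiency conversion, P = rho*g*Q*H; P_in = P/eta.
Step 1 — hydraulic power (P = rho*g*Q*H):
  P = 1000 * 9.81 * 0.0182 * 19.4 = 3463.7 W
Step 2 — input power: P_in = P/eta = 3463.7 / 0.82 = 4220 W
Therefore the shaft input power required = 4220 W.


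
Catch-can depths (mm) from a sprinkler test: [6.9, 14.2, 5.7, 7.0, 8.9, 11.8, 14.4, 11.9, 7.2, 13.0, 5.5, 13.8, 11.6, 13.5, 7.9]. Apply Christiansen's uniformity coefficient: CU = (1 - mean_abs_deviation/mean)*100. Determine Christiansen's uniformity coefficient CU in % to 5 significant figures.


mean = 10.22000 mm
mean |d_i - mean| = 2.992000 mm
CU = (1 - 2.992000/10.22000)*100 = 70.724 %
Therefore Christiansen's uniformity coefficient CU = 70.724 %.


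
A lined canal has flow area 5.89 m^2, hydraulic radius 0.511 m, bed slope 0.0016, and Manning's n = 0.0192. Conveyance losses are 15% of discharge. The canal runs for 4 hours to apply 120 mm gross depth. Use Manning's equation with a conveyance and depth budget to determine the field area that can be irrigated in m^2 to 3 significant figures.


Approach: apply Manning's equation with a conveyance and depth budget, Q = (1/n)*A*R^(2/3)*S^(1/2); Q_field = Q*(1-loss); Area = Q_field*t/(d/1000).
Step 1 — canal discharge (Manning's equation):
  Q = (1/0.0192) * 5.89 * 0.511^(2/3) * 0.0016^(1/2) = 7.8431 m^3/s
Step 2 — delivered flow: Q_field = 7.8431*(1 - 15/100) = 6.6666 m^3/s
Step 3 — volume delivered: V = 6.6666 * 4*3600 = 96000 m^3
Step 4 — area served: A = V / (depth/1000) = 96000 / 0.12 = 800000 m^2
Therefore the field area that can be irrigated = 800000 m^2.


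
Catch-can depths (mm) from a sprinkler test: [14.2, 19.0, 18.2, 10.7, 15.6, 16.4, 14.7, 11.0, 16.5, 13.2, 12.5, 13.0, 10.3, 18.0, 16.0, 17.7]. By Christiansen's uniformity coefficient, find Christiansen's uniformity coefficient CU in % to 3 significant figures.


Approach: apply Christiansen's uniformity coefficient, CU = (1 - mean_abs_deviation/mean)*100.
mean = 14.812 mm
mean |d_i - mean| = 2.3625 mm
CU = (1 - 2.3625/14.812)*100 = 84.1 %
Therefore Christiansen's uniformity coefficient CU = 84.1 %.


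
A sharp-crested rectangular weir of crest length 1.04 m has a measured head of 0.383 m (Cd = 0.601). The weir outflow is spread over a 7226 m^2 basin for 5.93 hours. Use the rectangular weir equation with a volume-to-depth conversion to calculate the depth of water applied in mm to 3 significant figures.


Approach: apply the rectangular weir equation with a volume-to-depth conversion, Q = (2/3)*Cd*L*sqrt(2g)*H^1.5; d = Q*t/A * 1000.
Step 1 — weir discharge:
  Q = (2/3)*0.601*1.04*sqrt(2*9.81)*0.383^1.5 = 0.43749 m^3/s
Step 2 — volume: V = 0.43749 * 5.93*3600 = 9339.5 m^3
Step 3 — depth: d = V/A * 1000 = 9339.5/7226 * 1000 = 1290 mm
Therefore the depth of water applied = 1290 mm.


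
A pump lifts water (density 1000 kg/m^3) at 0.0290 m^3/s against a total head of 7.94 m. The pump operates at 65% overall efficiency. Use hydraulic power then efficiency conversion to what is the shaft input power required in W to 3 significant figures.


Approach: apply hydraulic power then efficiency conversion, P = rho*g*Q*H; P_in = P/eta.
Step 1 — hydraulic power (P = rho*g*Q*H):
  P = 1000 * 9.81 * 0.0290 * 7.94 = 2258.9 W
Step 2 — input power: P_in = P/eta = 2258.9 / 0.65 = 3480 W
Therefore the shaft input power required = 3480 W.


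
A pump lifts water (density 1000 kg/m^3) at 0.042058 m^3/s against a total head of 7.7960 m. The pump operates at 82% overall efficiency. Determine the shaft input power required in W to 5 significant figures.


Approach: apply hydraulic power then efficiency conversion, P = rho*g*Q*H; P_in = P/eta.
Step 1 — hydraulic power (P = rho*g*Q*H):
  P = 1000 * 9.81 * 0.042058 * 7.7960 = 3216.544 W
Step 2 — input power: P_in = P/eta = 3216.544 / 0.82 = 3922.6 W
Therefore the shaft input power required = 3922.6 W.


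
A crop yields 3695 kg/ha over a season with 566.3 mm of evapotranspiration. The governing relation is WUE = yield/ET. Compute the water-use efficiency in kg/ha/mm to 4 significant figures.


WUE = 3695 / 566.3 = 6.525 kg/ha/mm
Therefore the water-use efficiency = 6.525 kg/ha/mm.


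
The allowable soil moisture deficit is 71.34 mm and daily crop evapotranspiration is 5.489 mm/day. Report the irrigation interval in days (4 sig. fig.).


Approach: apply the irrigation interval relation, interval = SMD / ETc.
interval = 71.34 / 5.489 = 13.00 days
Therefore the irrigation interval = 13.00 days.


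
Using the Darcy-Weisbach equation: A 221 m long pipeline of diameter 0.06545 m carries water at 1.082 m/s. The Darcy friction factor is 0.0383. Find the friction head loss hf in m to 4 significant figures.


Approach: apply the Darcy-Weisbach equation, hf = f*(L/D)*(v^2/(2g)).
hf = 0.0383 * (221/0.06545) * (1.082^2 / (2*9.81))
hf = 7.717 m
Therefore the friction head loss hf = 7.717 m.


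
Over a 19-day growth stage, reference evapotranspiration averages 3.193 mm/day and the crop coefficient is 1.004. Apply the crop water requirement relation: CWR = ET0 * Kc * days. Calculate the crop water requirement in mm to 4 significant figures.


CWR = 3.193 * 1.004 * 19 = 60.91 mm
Therefore the crop water requirement = 60.91 mm.


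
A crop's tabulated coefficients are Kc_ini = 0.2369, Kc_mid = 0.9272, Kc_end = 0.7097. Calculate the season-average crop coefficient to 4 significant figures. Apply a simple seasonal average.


Approach: apply a simple seasonal average, Kc_avg = (Kc_ini + Kc_mid + Kc_end)/3.
Kc_avg = (0.2369 + 0.9272 + 0.7097)/3 = 0.6246
Therefore the season-average crop coefficient = 0.6246.


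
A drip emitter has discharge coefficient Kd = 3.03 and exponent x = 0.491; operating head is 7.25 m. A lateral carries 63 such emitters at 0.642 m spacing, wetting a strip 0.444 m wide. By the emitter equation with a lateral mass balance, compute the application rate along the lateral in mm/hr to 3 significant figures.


Approach: apply the emitter equation with a lateral mass balance, q = Kd*h^x; Q = n*q; rate = Q/(n*spacing*width).
Step 1 — single emitter flow (q = Kd*h^x):
  q = 3.03 * 7.25^0.491 = 8.0144 L/hr
Step 2 — total lateral flow: Q = 63 * 8.0144 = 504.90 L/hr
Step 3 — wetted area: A = 63 * 0.642 * 0.444 = 17.958 m^2
Step 4 — application rate: Q/A = 504.90/17.958 = 28.1 mm/hr
Therefore the application rate along the lateral = 28.1 mm/hr.


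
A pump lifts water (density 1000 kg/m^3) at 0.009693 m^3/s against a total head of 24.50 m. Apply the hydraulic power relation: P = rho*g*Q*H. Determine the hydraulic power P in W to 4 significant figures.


P = 1000 * 9.81 * 0.009693 * 24.50 = 2330 W
Therefore the hydraulic power P = 2330 W.


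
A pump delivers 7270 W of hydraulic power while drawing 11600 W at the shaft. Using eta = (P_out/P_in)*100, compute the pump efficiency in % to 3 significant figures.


eta = (7270 / 11600) * 100 = 62.7 %
Therefore the pump efficiency = 62.7 %.


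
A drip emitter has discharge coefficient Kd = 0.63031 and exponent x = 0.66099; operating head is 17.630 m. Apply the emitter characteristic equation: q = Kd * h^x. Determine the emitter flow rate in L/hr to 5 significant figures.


q = 0.63031 * 17.630^0.66099 = 4.2006 L/hr
Therefore the emitter flow rate = 4.2006 L/hr.


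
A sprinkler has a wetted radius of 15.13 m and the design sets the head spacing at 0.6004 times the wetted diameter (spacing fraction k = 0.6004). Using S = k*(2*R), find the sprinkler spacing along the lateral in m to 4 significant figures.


S = 0.6004 * (2 * 15.13) = 18.17 m
Therefore the sprinkler spacing along the lateral = 18.17 m.


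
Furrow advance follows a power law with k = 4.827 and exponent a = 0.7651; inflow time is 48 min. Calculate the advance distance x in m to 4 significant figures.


Approach: apply the power-law advance function, x = k*t^a.
x = 4.827 * 48^0.7651 = 93.32 m
Therefore the advance distance x = 93.32 m.


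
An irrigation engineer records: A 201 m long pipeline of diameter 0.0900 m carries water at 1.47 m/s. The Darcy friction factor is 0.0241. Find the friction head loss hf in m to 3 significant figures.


Approach: apply the Darcy-Weisbach equation, hf = f*(L/D)*(v^2/(2g)).
hf = 0.0241 * (201/0.0900) * (1.47^2 / (2*9.81))
hf = 5.93 m
Therefore the friction head loss hf = 5.93 m.


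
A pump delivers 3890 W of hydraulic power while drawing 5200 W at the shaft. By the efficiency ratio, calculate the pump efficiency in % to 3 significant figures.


Approach: apply the efficiency ratio, eta = (P_out/P_in)*100.
eta = (3890 / 5200) * 100 = 74.8 %
Therefore the pump efficiency = 74.8 %.


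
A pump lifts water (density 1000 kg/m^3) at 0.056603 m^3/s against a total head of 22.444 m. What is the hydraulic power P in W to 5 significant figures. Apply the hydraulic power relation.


Approach: apply the hydraulic power relation, P = rho*g*Q*H.
P = 1000 * 9.81 * 0.056603 * 22.444 = 12463 W
Therefore the hydraulic power P = 12463 W.


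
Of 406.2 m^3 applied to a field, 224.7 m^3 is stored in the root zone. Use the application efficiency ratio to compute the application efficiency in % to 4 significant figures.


Approach: apply the application efficiency ratio, Ea = (stored/applied)*100.
Ea = (224.7/406.2)*100 = 55.32 %
Therefore the application efficiency = 55.32 %.


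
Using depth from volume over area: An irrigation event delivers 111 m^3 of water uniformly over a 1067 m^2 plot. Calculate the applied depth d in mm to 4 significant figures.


Approach: apply depth from volume over area, d = (V/A)*1000.
d = (111 / 1067) * 1000 = 104.0 mm
Therefore the applied depth d = 104.0 mm.


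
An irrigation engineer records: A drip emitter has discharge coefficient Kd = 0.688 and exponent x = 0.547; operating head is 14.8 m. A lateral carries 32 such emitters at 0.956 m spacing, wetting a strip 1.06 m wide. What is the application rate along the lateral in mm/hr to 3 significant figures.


Approach: apply the emitter equation with a lateral mass balance, q = Kd*h^x; Q = n*q; rate = Q/(n*spacing*width).
Step 1 — single emitter flow (q = Kd*h^x):
  q = 0.688 * 14.8^0.547 = 3.0041 L/hr
Step 2 — total lateral flow: Q = 32 * 3.0041 = 96.133 L/hr
Step 3 — wetted area: A = 32 * 0.956 * 1.06 = 32.428 m^2
Step 4 — application rate: Q/A = 96.133/32.428 = 2.96 mm/hr
Therefore the application rate along the lateral = 2.96 mm/hr.


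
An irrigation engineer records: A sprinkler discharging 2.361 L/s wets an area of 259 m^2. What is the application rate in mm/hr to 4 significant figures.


Approach: apply the application rate relation, rate = (Q/A)*3600.
rate = (2.361 / 259) * 3600 = 32.82 mm/hr
Therefore the application rate = 32.82 mm/hr.


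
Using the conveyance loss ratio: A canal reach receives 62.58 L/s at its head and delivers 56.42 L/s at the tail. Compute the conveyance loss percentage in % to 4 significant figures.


Approach: apply the conveyance loss ratio, loss% = ((Q_head - Q_tail)/Q_head)*100.
loss = ((62.58 - 56.42)/62.58)*100 = 9.843 %
Therefore the conveyance loss percentage = 9.843 %.


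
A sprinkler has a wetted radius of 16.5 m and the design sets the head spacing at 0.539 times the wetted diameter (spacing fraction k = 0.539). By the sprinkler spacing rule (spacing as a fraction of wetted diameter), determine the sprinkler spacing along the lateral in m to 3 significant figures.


Approach: apply the sprinkler spacing rule (spacing as a fraction of wetted diameter), S = k*(2*R).
S = 0.539 * (2 * 16.5) = 17.8 m
Therefore the sprinkler spacing along the lateral = 17.8 m.


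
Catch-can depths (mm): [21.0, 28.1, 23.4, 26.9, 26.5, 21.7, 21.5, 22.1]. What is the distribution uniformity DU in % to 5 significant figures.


Approach: apply the low-quarter distribution uniformity, DU = (mean of lowest quarter of readings / overall mean)*100.
sorted lowest 2 of 8: [21.0, 21.5] -> mean = 21.25000 mm
overall mean = 23.90000 mm
DU = (21.25000/23.90000)*100 = 88.912 %
Therefore the distribution uniformity DU = 88.912 %.


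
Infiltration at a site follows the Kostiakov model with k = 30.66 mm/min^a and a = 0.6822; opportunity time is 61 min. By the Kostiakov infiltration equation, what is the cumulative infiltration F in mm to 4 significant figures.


Approach: apply the Kostiakov infiltration equation, F = k*t^a.
F = 30.66 * 61^0.6822 = 506.4 mm
Therefore the cumulative infiltration F = 506.4 mm.


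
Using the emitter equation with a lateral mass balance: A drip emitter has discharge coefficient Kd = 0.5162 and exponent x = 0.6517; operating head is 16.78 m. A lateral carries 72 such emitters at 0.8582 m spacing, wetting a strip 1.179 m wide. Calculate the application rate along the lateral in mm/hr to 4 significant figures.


Approach: apply the emitter equation with a lateral mass balance, q = Kd*h^x; Q = n*q; rate = Q/(n*spacing*width).
Step 1 — single emitter flow (q = Kd*h^x):
  q = 0.5162 * 16.78^0.6517 = 3.24351 L/hr
Step 2 — total lateral flow: Q = 72 * 3.24351 = 233.533 L/hr
Step 3 — wetted area: A = 72 * 0.8582 * 1.179 = 72.8509 m^2
Step 4 — application rate: Q/A = 233.533/72.8509 = 3.206 mm/hr
Therefore the application rate along the lateral = 3.206 mm/hr.


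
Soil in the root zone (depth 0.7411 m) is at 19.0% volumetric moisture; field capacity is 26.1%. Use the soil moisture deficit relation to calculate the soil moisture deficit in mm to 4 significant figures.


Approach: apply the soil moisture deficit relation, SMD = (FC - theta)/100 * depth * 1000.
SMD = (26.1 - 19.0)/100 * 0.7411 * 1000 = 52.62 mm
Therefore the soil moisture deficit = 52.62 mm.


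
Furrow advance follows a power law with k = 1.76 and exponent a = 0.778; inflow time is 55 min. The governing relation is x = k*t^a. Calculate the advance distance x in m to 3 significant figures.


x = 1.76 * 55^0.778 = 39.8 m
Therefore the advance distance x = 39.8 m.


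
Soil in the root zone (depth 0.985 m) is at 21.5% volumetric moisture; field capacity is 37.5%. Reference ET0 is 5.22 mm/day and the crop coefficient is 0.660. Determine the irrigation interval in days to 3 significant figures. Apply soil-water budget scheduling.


Approach: apply soil-water budget scheduling, SMD = (FC-theta)/100*depth*1000; ETc = ET0*Kc; interval = SMD/ETc.
Step 1 — soil moisture deficit:
  SMD = (37.5 - 21.5)/100 * 0.985 * 1000 = 157.60 mm
Step 2 — daily crop ET (ETc = ET0*Kc):
  ETc = 5.22 * 0.660 = 3.4452 mm/day
Step 3 — irrigation interval (SMD/ETc):
  interval = 157.60 / 3.4452 = 45.7 days
Therefore the irrigation interval = 45.7 days.


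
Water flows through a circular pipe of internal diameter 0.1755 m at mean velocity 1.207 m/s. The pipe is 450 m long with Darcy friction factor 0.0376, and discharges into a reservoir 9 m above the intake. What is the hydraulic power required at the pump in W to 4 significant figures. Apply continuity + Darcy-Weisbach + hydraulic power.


Approach: apply continuity + Darcy-Weisbach + hydraulic power, Q = A*v; hf = f*(L/D)*(v^2/(2g)); H = static + hf; P = rho*g*Q*H.
Step 1 — flow rate (continuity, Q = A*v):
  A = pi*(0.1755/2)^2 = 0.0241905 m^2
  Q = 0.0241905 * 1.207 = 0.0291979 m^3/s
Step 2 — friction head loss (Darcy-Weisbach):
  hf = 0.0376 * (450/0.1755) * (1.207^2 / (2*9.81))
  hf = 7.15878 m
Step 3 — total head: H = 9 + 7.15878 = 16.1588 m
Step 4 — hydraulic power (P = rho*g*Q*H):
  P = 1000 * 9.81 * 0.0291979 * 16.1588 = 4628 W
Therefore the hydraulic power required at the pump = 4628 W.


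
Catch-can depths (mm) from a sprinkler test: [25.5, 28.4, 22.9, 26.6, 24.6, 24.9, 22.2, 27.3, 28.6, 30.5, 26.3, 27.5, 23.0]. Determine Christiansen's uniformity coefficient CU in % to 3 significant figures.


Approach: apply Christiansen's uniformity coefficient, CU = (1 - mean_abs_deviation/mean)*100.
mean = 26.023 mm
mean |d_i - mean| = 2.0059 mm
CU = (1 - 2.0059/26.023)*100 = 92.3 %
Therefore Christiansen's uniformity coefficient CU = 92.3 %.


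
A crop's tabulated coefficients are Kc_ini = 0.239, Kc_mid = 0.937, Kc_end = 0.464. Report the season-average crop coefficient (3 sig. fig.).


Approach: apply a simple seasonal average, Kc_avg = (Kc_ini + Kc_mid + Kc_end)/3.
Kc_avg = (0.239 + 0.937 + 0.464)/3 = 0.547
Therefore the season-average crop coefficient = 0.547.


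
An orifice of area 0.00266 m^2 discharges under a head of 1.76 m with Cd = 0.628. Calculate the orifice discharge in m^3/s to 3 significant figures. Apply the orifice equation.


Approach: apply the orifice equation, Q = Cd*A*sqrt(2*g*h).
Q = 0.628 * 0.00266 * sqrt(2*9.81*1.76) = 0.00982 m^3/s
Therefore the orifice discharge = 0.00982 m^3/s.


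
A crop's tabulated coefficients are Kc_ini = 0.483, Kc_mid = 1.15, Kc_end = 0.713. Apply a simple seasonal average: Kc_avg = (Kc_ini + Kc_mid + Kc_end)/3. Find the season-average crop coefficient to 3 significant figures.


Kc_avg = (0.483 + 1.15 + 0.713)/3 = 0.782
Therefore the season-average crop coefficient = 0.782.


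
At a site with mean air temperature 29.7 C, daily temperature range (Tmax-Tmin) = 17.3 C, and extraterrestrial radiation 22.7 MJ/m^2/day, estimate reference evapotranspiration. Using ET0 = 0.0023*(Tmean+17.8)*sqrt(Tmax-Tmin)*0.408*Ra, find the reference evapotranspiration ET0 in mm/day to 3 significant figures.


ET0 = 0.0023*(29.7+17.8)*sqrt(17.3)*0.408*22.7 = 4.21 mm/day
Therefore the reference evapotranspiration ET0 = 4.21 mm/day.


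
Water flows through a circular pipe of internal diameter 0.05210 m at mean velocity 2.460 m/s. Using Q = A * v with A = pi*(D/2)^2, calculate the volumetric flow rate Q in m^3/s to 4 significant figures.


A = pi*(0.05210/2)^2 = 0.00213189 m^2
Q = 0.00213189 * 2.460 = 0.005244 m^3/s
Therefore the volumetric flow rate Q = 0.005244 m^3/s.


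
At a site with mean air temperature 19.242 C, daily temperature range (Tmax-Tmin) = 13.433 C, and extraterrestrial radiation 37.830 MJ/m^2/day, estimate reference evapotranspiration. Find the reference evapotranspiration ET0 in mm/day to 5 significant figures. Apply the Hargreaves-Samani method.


Approach: apply the Hargreaves-Samani method, ET0 = 0.0023*(Tmean+17.8)*sqrt(Tmax-Tmin)*0.408*Ra.
ET0 = 0.0023*(19.242+17.8)*sqrt(13.433)*0.408*37.830 = 4.8195 mm/day
Therefore the reference evapotranspiration ET0 = 4.8195 mm/day.


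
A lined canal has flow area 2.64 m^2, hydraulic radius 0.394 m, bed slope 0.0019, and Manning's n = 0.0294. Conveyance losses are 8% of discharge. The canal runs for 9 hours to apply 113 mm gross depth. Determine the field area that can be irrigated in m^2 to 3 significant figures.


Approach: apply Manning's equation with a conveyance and depth budget, Q = (1/n)*A*R^(2/3)*S^(1/2); Q_field = Q*(1-loss); Area = Q_field*t/(d/1000).
Step 1 — canal discharge (Manning's equation):
  Q = (1/0.0294) * 2.64 * 0.394^(2/3) * 0.0019^(1/2) = 2.1036 m^3/s
Step 2 — delivered flow: Q_field = 2.1036*(1 - 8/100) = 1.9353 m^3/s
Step 3 — volume delivered: V = 1.9353 * 9*3600 = 62704 m^3
Step 4 — area served: A = V / (depth/1000) = 62704 / 0.113 = 555000 m^2
Therefore the field area that can be irrigated = 555000 m^2.


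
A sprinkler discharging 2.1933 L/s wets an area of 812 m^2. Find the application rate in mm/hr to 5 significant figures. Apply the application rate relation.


Approach: apply the application rate relation, rate = (Q/A)*3600.
rate = (2.1933 / 812) * 3600 = 9.7240 mm/hr
Therefore the application rate = 9.7240 mm/hr.


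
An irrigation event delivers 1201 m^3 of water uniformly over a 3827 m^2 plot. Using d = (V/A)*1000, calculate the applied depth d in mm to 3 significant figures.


d = (1201 / 3827) * 1000 = 314 mm
Therefore the applied depth d = 314 mm.


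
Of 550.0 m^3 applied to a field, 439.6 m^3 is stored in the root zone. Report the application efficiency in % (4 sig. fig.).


Approach: apply the application efficiency ratio, Ea = (stored/applied)*100.
Ea = (439.6/550.0)*100 = 79.93 %
Therefore the application efficiency = 79.93 %.


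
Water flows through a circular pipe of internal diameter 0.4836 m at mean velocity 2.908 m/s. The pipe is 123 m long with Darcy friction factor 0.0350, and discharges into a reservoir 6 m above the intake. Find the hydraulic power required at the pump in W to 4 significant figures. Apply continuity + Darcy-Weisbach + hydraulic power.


Approach: apply continuity + Darcy-Weisbach + hydraulic power, Q = A*v; hf = f*(L/D)*(v^2/(2g)); H = static + hf; P = rho*g*Q*H.
Step 1 — flow rate (continuity, Q = A*v):
  A = pi*(0.4836/2)^2 = 0.183680 m^2
  Q = 0.183680 * 2.908 = 0.534142 m^3/s
Step 2 — friction head loss (Darcy-Weisbach):
  hf = 0.0350 * (123/0.4836) * (2.908^2 / (2*9.81))
  hf = 3.83687 m
Step 3 — total head: H = 6 + 3.83687 = 9.83687 m
Step 4 — hydraulic power (P = rho*g*Q*H):
  P = 1000 * 9.81 * 0.534142 * 9.83687 = 51540 W
Therefore the hydraulic power required at the pump = 51540 W.


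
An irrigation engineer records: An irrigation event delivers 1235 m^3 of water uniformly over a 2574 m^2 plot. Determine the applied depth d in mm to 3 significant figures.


Approach: apply depth from volume over area, d = (V/A)*1000.
d = (1235 / 2574) * 1000 = 480 mm
Therefore the applied depth d = 480 mm.


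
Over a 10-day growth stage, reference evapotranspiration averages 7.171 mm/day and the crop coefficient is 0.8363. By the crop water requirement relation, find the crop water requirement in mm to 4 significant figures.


Approach: apply the crop water requirement relation, CWR = ET0 * Kc * days.
CWR = 7.171 * 0.8363 * 10 = 59.97 mm
Therefore the crop water requirement = 59.97 mm.


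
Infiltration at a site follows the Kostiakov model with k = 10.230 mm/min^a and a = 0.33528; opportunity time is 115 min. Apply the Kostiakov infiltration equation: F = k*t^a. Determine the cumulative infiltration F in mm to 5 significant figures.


F = 10.230 * 115^0.33528 = 50.210 mm
Therefore the cumulative infiltration F = 50.210 mm.


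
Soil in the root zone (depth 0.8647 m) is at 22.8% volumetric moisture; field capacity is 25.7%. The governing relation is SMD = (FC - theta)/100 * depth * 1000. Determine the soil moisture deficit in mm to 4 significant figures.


SMD = (25.7 - 22.8)/100 * 0.8647 * 1000 = 25.08 mm
Therefore the soil moisture deficit = 25.08 mm.


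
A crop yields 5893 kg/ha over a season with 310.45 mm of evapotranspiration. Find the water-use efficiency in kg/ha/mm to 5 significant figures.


Approach: apply the water-use efficiency ratio, WUE = yield/ET.
WUE = 5893 / 310.45 = 18.982 kg/ha/mm
Therefore the water-use efficiency = 18.982 kg/ha/mm.


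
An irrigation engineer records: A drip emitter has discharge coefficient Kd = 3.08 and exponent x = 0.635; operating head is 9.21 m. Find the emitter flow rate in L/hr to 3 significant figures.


Approach: apply the emitter characteristic equation, q = Kd * h^x.
q = 3.08 * 9.21^0.635 = 12.6 L/hr
Therefore the emitter flow rate = 12.6 L/hr.


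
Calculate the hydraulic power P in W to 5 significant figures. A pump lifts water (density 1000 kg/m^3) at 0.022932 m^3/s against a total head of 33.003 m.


Approach: apply the hydraulic power relation, P = rho*g*Q*H.
P = 1000 * 9.81 * 0.022932 * 33.003 = 7424.5 W
Therefore the hydraulic power P = 7424.5 W.


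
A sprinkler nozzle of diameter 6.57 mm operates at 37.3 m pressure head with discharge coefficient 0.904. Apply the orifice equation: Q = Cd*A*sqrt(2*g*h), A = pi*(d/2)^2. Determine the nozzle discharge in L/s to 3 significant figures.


A = pi*(6.57e-3/2)^2 = 3.3902e-05 m^2
Q = 0.904 * 3.3902e-05 * sqrt(2*9.81*37.3) * 1000 = 0.829 L/s
Therefore the nozzle discharge = 0.829 L/s.


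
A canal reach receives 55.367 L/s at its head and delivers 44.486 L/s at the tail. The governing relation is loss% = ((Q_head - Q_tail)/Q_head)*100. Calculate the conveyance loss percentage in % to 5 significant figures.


loss = ((55.367 - 44.486)/55.367)*100 = 19.653 %
Therefore the conveyance loss percentage = 19.653 %.


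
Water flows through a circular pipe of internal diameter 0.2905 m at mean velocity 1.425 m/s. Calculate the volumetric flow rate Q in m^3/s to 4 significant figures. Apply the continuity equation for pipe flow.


Approach: apply the continuity equation for pipe flow, Q = A * v with A = pi*(D/2)^2.
A = pi*(0.2905/2)^2 = 0.0662799 m^2
Q = 0.0662799 * 1.425 = 0.09445 m^3/s
Therefore the volumetric flow rate Q = 0.09445 m^3/s.


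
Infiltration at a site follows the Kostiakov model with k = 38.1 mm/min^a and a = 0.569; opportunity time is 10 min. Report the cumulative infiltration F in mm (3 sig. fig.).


Approach: apply the Kostiakov infiltration equation, F = k*t^a.
F = 38.1 * 10^0.569 = 141 mm
Therefore the cumulative infiltration F = 141 mm.


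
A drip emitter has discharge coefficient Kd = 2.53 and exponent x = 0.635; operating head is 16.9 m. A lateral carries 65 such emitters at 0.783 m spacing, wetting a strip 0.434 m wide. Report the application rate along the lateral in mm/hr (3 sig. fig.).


Approach: apply the emitter equation with a lateral mass balance, q = Kd*h^x; Q = n*q; rate = Q/(n*spacing*width).
Step 1 — single emitter flow (q = Kd*h^x):
  q = 2.53 * 16.9^0.635 = 15.235 L/hr
Step 2 — total lateral flow: Q = 65 * 15.235 = 990.24 L/hr
Step 3 — wetted area: A = 65 * 0.783 * 0.434 = 22.088 m^2
Step 4 — application rate: Q/A = 990.24/22.088 = 44.8 mm/hr
Therefore the application rate along the lateral = 44.8 mm/hr.


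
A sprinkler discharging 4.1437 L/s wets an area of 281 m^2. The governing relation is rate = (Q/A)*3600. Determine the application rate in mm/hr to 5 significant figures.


rate = (4.1437 / 281) * 3600 = 53.087 mm/hr
Therefore the application rate = 53.087 mm/hr.


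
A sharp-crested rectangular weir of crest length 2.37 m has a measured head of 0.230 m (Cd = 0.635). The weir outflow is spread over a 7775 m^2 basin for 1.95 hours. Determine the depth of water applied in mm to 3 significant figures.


Approach: apply the rectangular weir equation with a volume-to-depth conversion, Q = (2/3)*Cd*L*sqrt(2g)*H^1.5; d = Q*t/A * 1000.
Step 1 — weir discharge:
  Q = (2/3)*0.635*2.37*sqrt(2*9.81)*0.230^1.5 = 0.49020 m^3/s
Step 2 — volume: V = 0.49020 * 1.95*3600 = 3441.2 m^3
Step 3 — depth: d = V/A * 1000 = 3441.2/7775 * 1000 = 443 mm
Therefore the depth of water applied = 443 mm.
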